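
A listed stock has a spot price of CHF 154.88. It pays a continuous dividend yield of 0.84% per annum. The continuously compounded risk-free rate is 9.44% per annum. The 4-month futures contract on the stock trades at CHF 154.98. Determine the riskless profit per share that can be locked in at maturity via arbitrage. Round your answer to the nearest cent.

CHF 4.40 per share

Fair futures: F* = S·e^(carry·T), with carry = (r − q) = 0.0944 − 0.0084 = 0.0860
F* = 154.88 · e^(0.0860 × 4/12) = 154.88 · e^0.028667 = 154.88 × 1.029082 = CHF 159.3842
Market CHF 154.98 < fair CHF 159.3842: forward underpriced → reverse cash-and-carry (short spot, go long the forward).
At maturity, profit = |F_mkt − F*| = |154.98 − 159.3842| = CHF 4.40 per share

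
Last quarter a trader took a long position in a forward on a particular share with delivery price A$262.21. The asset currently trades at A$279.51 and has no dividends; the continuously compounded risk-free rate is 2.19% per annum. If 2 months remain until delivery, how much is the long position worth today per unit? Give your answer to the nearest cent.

Current fair forward for the remaining 2 months: F = S·e^(r·T), r = 0.0219
F = 279.51 · e^(0.0219 × 2/12) = 279.51 × 1.003657 = 280.5322
Value of long forward = (F − K)·e^(−rT) = (280.5322 − 262.21) · e^(−0.0219·2/12)
= 18.3222 × 0.996357 = 18.26

A$18.26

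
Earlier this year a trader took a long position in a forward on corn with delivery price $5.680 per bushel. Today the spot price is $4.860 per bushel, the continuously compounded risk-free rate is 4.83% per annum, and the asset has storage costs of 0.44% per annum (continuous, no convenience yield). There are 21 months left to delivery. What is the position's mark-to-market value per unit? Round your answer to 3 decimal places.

-$0.322 per bushel

Current fair forward for the remaining 21 months: F = S·e^((r + u)·T), (r + u) = 0.0483 + 0.0044 = 0.0527
F = 4.860 · e^(0.0527 × 21/12) = 4.860 × 1.096612 = 5.3295
Value of long forward = (F − K)·e^(−rT) = (5.3295 − 5.680) · e^(−0.0483·21/12)
= -0.3505 × 0.918949 = -0.322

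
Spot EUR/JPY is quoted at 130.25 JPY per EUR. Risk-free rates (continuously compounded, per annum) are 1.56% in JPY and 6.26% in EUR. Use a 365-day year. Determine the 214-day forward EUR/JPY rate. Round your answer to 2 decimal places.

126.71

F = S·e^((r_JPY − r_EUR)T) = 130.25 · e^((0.0156 − 0.0626) × 214/365)
= 130.25 · e^-0.027556 = 130.25 × 0.972820
F = 126.71 JPY per EUR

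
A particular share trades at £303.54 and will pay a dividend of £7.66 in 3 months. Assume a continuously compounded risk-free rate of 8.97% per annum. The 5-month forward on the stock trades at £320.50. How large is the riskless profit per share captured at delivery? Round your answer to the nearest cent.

PV(dividends) I = 7.66·e^(−0.0897·3/12) = 7.4901
Fair forward F* = (S − I)·e^(rT) = (303.54 − 7.4901)·e^0.037375 = 296.0499 × 1.038082 = 307.3241
Market £320.50 > fair 307.3241: forward overpriced → cash-and-carry (borrow at r, buy the stock and collect the dividends, short the forward).
Profit at T = |F_mkt − F*| = |320.50 − 307.3241| = £13.18 per share

£13.18 per share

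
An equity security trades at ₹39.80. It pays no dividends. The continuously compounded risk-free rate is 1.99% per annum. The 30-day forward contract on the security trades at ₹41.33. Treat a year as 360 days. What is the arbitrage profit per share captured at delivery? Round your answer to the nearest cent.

₹1.46 per share

Fair forward: F* = S·e^(carry·T), with carry = r = 0.0199
F* = 39.80 · e^(0.0199 × 30/360) = 39.80 · e^0.001658 = 39.80 × 1.001659 = ₹39.8660
Market ₹41.33 > fair ₹39.8660: forward overpriced → cash-and-carry (buy spot, short the forward).
At maturity, profit = |F_mkt − F*| = |41.33 − 39.8660| = ₹1.46 per share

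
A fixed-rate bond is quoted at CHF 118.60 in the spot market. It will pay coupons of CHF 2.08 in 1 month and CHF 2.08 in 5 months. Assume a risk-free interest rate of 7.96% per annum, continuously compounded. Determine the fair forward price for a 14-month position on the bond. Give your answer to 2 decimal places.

CHF 125.67

PV(coupons) I = 2.08·e^(−0.0796·1/12) + 2.08·e^(−0.0796·5/12)
I = 2.0662 + 2.0121 = 4.0783
F = (S − I)·e^(rT) = (118.60 − 4.0783) · e^(0.0796·14/12)
= 114.5217 · e^0.092867 = 114.5217 × 1.097316 = CHF 125.67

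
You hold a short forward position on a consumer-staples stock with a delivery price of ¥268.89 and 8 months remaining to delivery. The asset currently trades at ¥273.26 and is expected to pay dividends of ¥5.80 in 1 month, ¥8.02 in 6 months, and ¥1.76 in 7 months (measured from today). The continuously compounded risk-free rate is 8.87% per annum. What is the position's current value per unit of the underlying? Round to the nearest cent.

PV(remaining dividends) I = 5.80·e^(−0.0887·1/12) + 8.02·e^(−0.0887·6/12) + 1.76·e^(−0.0887·7/12) = 15.1006
Current forward F = (S − I)·e^(rT) = (273.26 − 15.1006)·e^(0.0887·8/12) = 258.1594 × 1.060917 = 273.8857
Value (long) = (F − K)·e^(−rT) = (273.8857 − 268.89) × 0.942581 = 4.7089
Short position value = −(long value) = -¥4.71

-¥4.71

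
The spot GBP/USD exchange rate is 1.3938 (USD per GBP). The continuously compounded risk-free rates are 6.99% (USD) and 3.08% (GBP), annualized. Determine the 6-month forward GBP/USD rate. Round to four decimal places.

1.4213

F = S·e^((r_USD − r_GBP)T) = 1.3938 · e^((0.0699 − 0.0308) × 6/12)
= 1.3938 · e^0.019550 = 1.3938 × 1.019742
F = 1.4213 USD per GBP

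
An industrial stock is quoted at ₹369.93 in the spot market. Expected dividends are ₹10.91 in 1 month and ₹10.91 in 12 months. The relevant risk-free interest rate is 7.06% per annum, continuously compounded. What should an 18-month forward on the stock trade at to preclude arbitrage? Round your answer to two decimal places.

₹387.90

PV(dividends) I = 10.91·e^(−0.0706·1/12) + 10.91·e^(−0.0706·12/12)
I = 10.8460 + 10.1663 = 21.0123
F = (S − I)·e^(rT) = (369.93 − 21.0123) · e^(0.0706·18/12)
= 348.9177 · e^0.105900 = 348.9177 × 1.111711 = ₹387.90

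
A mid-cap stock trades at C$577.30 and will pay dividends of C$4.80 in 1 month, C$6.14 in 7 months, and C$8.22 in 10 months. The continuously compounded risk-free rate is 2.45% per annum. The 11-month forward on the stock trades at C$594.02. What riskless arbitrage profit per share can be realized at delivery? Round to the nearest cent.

C$22.93 per share

PV(dividends) I = 4.80·e^(−0.0245·1/12) + 6.14·e^(−0.0245·7/12) + 8.22·e^(−0.0245·10/12) = 18.8970
Fair forward F* = (S − I)·e^(rT) = (577.30 − 18.8970)·e^0.022458 = 558.4030 × 1.022712 = 571.0854
Market C$594.02 > fair 571.0854: forward overpriced → cash-and-carry (borrow at r, buy the stock and collect the dividends, short the forward).
Profit at T = |F_mkt − F*| = |594.02 − 571.0854| = C$22.93 per share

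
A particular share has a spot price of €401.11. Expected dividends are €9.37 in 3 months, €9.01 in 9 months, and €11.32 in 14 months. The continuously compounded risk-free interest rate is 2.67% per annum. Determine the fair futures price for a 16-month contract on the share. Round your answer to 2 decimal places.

PV(dividends) I = 9.37·e^(−0.0267·3/12) + 9.01·e^(−0.0267·9/12) + 11.32·e^(−0.0267·14/12)
I = 9.3077 + 8.8314 + 10.9728 = 29.1119
F = (S − I)·e^(rT) = (401.11 − 29.1119) · e^(0.0267·16/12)
= 371.9981 · e^0.035600 = 371.9981 × 1.036241 = €385.48

€385.48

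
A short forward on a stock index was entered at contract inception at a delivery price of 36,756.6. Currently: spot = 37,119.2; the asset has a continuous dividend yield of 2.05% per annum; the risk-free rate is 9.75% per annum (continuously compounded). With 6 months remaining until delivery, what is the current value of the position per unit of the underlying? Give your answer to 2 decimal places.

Current fair forward for the remaining 6 months: F = S·e^((r − q)·T), (r − q) = 0.0975 − 0.0205 = 0.0770
F = 37119.2 · e^(0.0770 × 6/12) = 37119.2 × 1.03925073 = 38576.1557
Value of long forward = (F − K)·e^(−rT) = (38576.1557 − 36756.6) · e^(−0.0975·6/12)
= 1819.5557 × 0.95241920 = 1732.98
Short position value = −(long value) = -1732.98

-1732.98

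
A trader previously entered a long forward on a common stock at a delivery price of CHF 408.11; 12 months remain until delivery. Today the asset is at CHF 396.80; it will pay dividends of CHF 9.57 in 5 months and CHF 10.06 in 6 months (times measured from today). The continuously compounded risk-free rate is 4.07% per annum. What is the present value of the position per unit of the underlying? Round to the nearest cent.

PV(remaining dividends) I = 9.57·e^(−0.0407·5/12) + 10.06·e^(−0.0407·6/12) = 19.2664
Current forward F = (S − I)·e^(rT) = (396.80 − 19.2664)·e^(0.0407·12/12) = 377.5336 × 1.041540 = 393.2163
Value (long) = (F − K)·e^(−rT) = (393.2163 − 408.11) × 0.960117 = -14.2997
Value = -CHF 14.30

-CHF 14.30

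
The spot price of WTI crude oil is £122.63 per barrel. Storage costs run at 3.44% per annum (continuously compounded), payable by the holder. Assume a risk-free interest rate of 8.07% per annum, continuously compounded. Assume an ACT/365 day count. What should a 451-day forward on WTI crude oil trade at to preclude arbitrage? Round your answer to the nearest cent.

Net carry = r + u − y = 0.0807 + 0.0344 − 0.0000 = 0.1151
F = S·e^((r+u−y)T) = 122.63 · e^(0.1151 × 451/365) = 122.63 · e^0.142219
= 122.63 × 1.152829 = £141.37 per barrel

£141.37 per barrel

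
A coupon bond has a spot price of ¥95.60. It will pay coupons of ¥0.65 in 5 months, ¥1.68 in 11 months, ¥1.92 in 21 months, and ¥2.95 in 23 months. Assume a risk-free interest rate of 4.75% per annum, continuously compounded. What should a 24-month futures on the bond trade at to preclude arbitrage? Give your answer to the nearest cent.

PV(coupons) I = 0.65·e^(−0.0475·5/12) + 1.68·e^(−0.0475·11/12) + 1.92·e^(−0.0475·21/12) + 2.95·e^(−0.0475·23/12)
I = 0.6373 + 1.6084 + 1.7669 + 2.6933 = 6.7059
F = (S − I)·e^(rT) = (95.60 − 6.7059) · e^(0.0475·24/12)
= 88.8941 · e^0.095000 = 88.8941 × 1.099659 = ¥97.75

¥97.75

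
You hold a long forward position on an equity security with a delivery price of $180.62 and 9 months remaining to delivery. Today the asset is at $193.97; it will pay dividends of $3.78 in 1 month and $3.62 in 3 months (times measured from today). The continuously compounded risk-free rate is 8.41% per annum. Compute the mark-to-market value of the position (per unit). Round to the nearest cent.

PV(remaining dividends) I = 3.78·e^(−0.0841·1/12) + 3.62·e^(−0.0841·3/12) = 7.2983
Current forward F = (S − I)·e^(rT) = (193.97 − 7.2983)·e^(0.0841·9/12) = 186.6717 × 1.065107 = 198.8253
Value (long) = (F − K)·e^(−rT) = (198.8253 − 180.62) × 0.938873 = 17.0925
Value = $17.09

$17.09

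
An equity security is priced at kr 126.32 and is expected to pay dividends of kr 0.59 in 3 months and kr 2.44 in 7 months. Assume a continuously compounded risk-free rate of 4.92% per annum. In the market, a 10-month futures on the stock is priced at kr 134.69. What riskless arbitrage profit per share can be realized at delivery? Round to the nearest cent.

PV(dividends) I = 0.59·e^(−0.0492·3/12) + 2.44·e^(−0.0492·7/12) = 2.9538
Fair futures F* = (S − I)·e^(rT) = (126.32 − 2.9538)·e^0.041000 = 123.3662 × 1.041852 = 128.5293
Market kr 134.69 > fair 128.5293: forward overpriced → cash-and-carry (borrow at r, buy the stock and collect the dividends, short the forward).
Profit at T = |F_mkt − F*| = |134.69 − 128.5293| = kr 6.16 per share

kr 6.16 per share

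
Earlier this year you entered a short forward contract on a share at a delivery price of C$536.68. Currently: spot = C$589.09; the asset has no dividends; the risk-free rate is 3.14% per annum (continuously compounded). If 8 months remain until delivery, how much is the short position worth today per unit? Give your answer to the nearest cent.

Current fair forward for the remaining 8 months: F = S·e^(r·T), r = 0.0314
F = 589.09 · e^(0.0314 × 8/12) = 589.09 × 1.021154 = 601.5516
Value of long forward = (F − K)·e^(−rT) = (601.5516 − 536.68) · e^(−0.0314·8/12)
= 64.8716 × 0.979284 = 63.53
Short position value = −(long value) = -C$63.53

-C$63.53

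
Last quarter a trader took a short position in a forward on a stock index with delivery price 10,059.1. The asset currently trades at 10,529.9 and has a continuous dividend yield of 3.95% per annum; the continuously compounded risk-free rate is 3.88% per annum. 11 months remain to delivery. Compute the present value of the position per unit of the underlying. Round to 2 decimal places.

Current fair forward for the remaining 11 months: F = S·e^((r − q)·T), (r − q) = 0.0388 − 0.0395 = -0.0007
F = 10529.9 · e^(-0.0007 × 11/12) = 10529.9 × 0.99935854 = 10523.1455
Value of long forward = (F − K)·e^(−rT) = (10523.1455 − 10059.1) · e^(−0.0388·11/12)
= 464.0455 × 0.96505839 = 447.83
Short position value = −(long value) = -447.83

-447.83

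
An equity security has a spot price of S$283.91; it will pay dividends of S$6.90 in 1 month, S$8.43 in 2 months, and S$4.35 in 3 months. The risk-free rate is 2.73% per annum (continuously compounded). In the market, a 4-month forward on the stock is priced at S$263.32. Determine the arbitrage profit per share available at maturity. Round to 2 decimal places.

PV(dividends) I = 6.90·e^(−0.0273·1/12) + 8.43·e^(−0.0273·2/12) + 4.35·e^(−0.0273·3/12) = 19.5965
Fair forward F* = (S − I)·e^(rT) = (283.91 − 19.5965)·e^0.009100 = 264.3135 × 1.009142 = 266.7299
Market S$263.32 < fair 266.7299: forward underpriced → reverse cash-and-carry (short the stock, invest proceeds at r, pay the dividends, go long the forward).
Profit at T = |F_mkt − F*| = |263.32 − 266.7299| = S$3.41 per share

S$3.41 per share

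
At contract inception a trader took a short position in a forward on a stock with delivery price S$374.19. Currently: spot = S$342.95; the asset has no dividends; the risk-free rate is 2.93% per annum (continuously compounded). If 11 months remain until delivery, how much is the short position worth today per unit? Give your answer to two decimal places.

Current fair forward for the remaining 11 months: F = S·e^(r·T), r = 0.0293
F = 342.95 · e^(0.0293 × 11/12) = 342.95 × 1.027222 = 352.2858
Value of long forward = (F − K)·e^(−rT) = (352.2858 − 374.19) · e^(−0.0293·11/12)
= -21.9042 × 0.973499 = -21.32
Short position value = −(long value) = S$21.32

S$21.32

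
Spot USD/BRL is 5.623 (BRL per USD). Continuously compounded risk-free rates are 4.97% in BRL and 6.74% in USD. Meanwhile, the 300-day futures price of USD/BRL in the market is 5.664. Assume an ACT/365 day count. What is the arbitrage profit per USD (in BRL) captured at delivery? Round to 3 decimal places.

Fair futures: F* = S·e^(carry·T), with carry = (r_BRL − r_USD) = 0.0497 − 0.0674 = -0.0177
F* = 5.623 · e^(-0.0177 × 300/365) = 5.623 · e^-0.014548 = 5.623 × 0.985557 = 5.5418
Market 5.664 > fair 5.5418: forward overpriced → cash-and-carry (buy spot, short the forward).
At maturity, profit = |F_mkt − F*| = |5.664 − 5.5418| = 0.122 per USD (in BRL)

0.122 per USD (in BRL)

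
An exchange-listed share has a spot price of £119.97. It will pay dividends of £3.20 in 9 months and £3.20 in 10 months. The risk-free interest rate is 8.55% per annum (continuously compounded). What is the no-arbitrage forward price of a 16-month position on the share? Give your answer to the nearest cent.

£127.75

PV(dividends) I = 3.20·e^(−0.0855·9/12) + 3.20·e^(−0.0855·10/12)
I = 3.0012 + 2.9799 = 5.9811
F = (S − I)·e^(rT) = (119.97 − 5.9811) · e^(0.0855·16/12)
= 113.9889 · e^0.114000 = 113.9889 × 1.120752 = £127.75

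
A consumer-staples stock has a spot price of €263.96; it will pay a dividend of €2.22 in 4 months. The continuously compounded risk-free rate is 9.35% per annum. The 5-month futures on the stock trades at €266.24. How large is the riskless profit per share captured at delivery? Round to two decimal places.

PV(dividends) I = 2.22·e^(−0.0935·4/12) = 2.1519
Fair futures F* = (S − I)·e^(rT) = (263.96 − 2.1519)·e^0.038958 = 261.8081 × 1.039727 = 272.2090
Market €266.24 < fair 272.2090: forward underpriced → reverse cash-and-carry (short the stock, invest proceeds at r, pay the dividends, go long the forward).
Profit at T = |F_mkt − F*| = |266.24 − 272.2090| = €5.97 per share

€5.97 per share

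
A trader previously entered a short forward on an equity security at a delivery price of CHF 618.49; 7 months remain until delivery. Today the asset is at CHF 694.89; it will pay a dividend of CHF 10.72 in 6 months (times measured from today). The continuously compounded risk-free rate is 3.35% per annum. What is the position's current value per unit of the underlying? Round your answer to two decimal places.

PV(remaining dividends) I = 10.72·e^(−0.0335·6/12) = 10.5419
Current forward F = (S − I)·e^(rT) = (694.89 − 10.5419)·e^(0.0335·7/12) = 684.3481 × 1.019734 = 697.8530
Value (long) = (F − K)·e^(−rT) = (697.8530 − 618.49) × 0.980648 = 77.8272
Short position value = −(long value) = -CHF 77.83

-CHF 77.83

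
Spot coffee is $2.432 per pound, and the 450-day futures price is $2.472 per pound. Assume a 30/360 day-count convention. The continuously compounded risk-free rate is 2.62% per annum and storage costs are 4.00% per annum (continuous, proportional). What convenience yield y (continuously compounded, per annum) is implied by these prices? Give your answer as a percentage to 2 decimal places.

5.31%

F = S·e^((r+u−y)T) ⇒ (r+u−y) = ln(F/S)/T
ln(2.472/2.432) = 0.016314; /T ⇒ 0.013051
y = r + u − ln(F/S)/T = 0.0262 + 0.0400 − 0.013051 = 0.053149
y = 5.31%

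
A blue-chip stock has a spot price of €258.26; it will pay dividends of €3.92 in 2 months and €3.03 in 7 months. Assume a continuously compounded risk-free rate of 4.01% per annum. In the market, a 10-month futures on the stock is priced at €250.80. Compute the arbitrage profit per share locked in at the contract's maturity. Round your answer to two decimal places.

PV(dividends) I = 3.92·e^(−0.0401·2/12) + 3.03·e^(−0.0401·7/12) = 6.8538
Fair futures F* = (S − I)·e^(rT) = (258.26 − 6.8538)·e^0.033417 = 251.4062 × 1.033982 = 259.9495
Market €250.80 < fair 259.9495: forward underpriced → reverse cash-and-carry (short the stock, invest proceeds at r, pay the dividends, go long the forward).
Profit at T = |F_mkt − F*| = |250.80 − 259.9495| = €9.15 per share

€9.15 per share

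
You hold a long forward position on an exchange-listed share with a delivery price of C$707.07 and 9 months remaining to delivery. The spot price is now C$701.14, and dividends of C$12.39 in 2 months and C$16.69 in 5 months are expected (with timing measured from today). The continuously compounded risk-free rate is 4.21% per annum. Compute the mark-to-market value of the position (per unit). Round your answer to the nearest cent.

-C$12.66

PV(remaining dividends) I = 12.39·e^(−0.0421·2/12) + 16.69·e^(−0.0421·5/12) = 28.7032
Current forward F = (S − I)·e^(rT) = (701.14 − 28.7032)·e^(0.0421·9/12) = 672.4368 × 1.032079 = 694.0079
Value (long) = (F − K)·e^(−rT) = (694.0079 − 707.07) × 0.968918 = -12.6561
Value = -C$12.66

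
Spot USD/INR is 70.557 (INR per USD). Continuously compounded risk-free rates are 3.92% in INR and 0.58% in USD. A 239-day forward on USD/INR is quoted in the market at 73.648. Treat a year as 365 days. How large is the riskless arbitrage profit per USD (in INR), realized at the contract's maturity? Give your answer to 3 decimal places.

1.531 per USD (in INR)

Fair forward: F* = S·e^(carry·T), with carry = (r_INR − r_USD) = 0.0392 − 0.0058 = 0.0334
F* = 70.557 · e^(0.0334 × 239/365) = 70.557 · e^0.021870 = 70.557 × 1.022111 = 72.1171
Market 73.648 > fair 72.1171: forward overpriced → cash-and-carry (buy spot, short the forward).
At maturity, profit = |F_mkt − F*| = |73.648 − 72.1171| = 1.531 per USD (in INR)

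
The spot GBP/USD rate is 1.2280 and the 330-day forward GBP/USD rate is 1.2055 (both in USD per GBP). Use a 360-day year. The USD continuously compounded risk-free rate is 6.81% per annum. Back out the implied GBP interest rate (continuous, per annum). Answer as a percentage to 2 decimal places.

F = S·e^((r_USD − r_GBP)T) ⇒ r_GBP = r_USD − ln(F/S)/T
ln(1.2055/1.2280) = -0.018492; /(330/360) = -0.020173
r_GBP = 0.0681 + 0.020173 = 0.088273
r_GBP = 8.83%

8.83%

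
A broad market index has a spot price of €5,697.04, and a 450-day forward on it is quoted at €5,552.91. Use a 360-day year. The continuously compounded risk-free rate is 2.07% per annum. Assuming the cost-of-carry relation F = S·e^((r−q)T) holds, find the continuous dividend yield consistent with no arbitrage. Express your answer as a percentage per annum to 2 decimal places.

From F = S·e^((r−q)T): (r − q) = ln(F/S)/T
ln(5552.91/5697.04) = ln(0.974701) = -0.025625
(r − q) = -0.025625 / (450/360) = -0.020500
q = r − ln(F/S)/T = 0.0207 + 0.020500 = 0.041200
q = 4.12%

4.12%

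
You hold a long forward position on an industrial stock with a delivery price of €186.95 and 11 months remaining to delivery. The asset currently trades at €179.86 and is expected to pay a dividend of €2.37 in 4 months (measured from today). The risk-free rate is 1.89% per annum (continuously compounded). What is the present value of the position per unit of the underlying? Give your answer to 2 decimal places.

PV(remaining dividends) I = 2.37·e^(−0.0189·4/12) = 2.3551
Current forward F = (S − I)·e^(rT) = (179.86 − 2.3551)·e^(0.0189·11/12) = 177.5049 × 1.017476 = 180.6070
Value (long) = (F − K)·e^(−rT) = (180.6070 − 186.95) × 0.982824 = -6.2341
Value = -€6.23

-€6.23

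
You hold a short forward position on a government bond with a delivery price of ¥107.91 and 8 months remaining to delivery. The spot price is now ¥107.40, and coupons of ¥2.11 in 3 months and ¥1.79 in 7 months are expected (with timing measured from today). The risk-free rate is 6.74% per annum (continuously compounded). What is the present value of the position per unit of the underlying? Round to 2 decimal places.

PV(remaining coupons) I = 2.11·e^(−0.0674·3/12) + 1.79·e^(−0.0674·7/12) = 3.7957
Current forward F = (S − I)·e^(rT) = (107.40 − 3.7957)·e^(0.0674·8/12) = 103.6043 × 1.045958 = 108.3657
Value (long) = (F − K)·e^(−rT) = (108.3657 − 107.91) × 0.956061 = 0.4357
Short position value = −(long value) = -¥0.44

-¥0.44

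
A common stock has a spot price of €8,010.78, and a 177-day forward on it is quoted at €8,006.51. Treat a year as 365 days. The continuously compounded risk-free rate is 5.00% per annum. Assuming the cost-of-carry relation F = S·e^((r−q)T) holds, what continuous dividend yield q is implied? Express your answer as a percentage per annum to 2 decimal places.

From F = S·e^((r−q)T): (r − q) = ln(F/S)/T
ln(8006.51/8010.78) = ln(0.999467) = -0.000533
(r − q) = -0.000533 / (177/365) = -0.001099
q = r − ln(F/S)/T = 0.0500 + 0.001099 = 0.051099
q = 5.11%

5.11%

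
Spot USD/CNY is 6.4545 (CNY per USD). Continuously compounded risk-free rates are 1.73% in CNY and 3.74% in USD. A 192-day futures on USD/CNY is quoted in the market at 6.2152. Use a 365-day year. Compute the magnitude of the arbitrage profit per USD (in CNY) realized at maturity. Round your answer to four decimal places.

Fair futures: F* = S·e^(carry·T), with carry = (r_CNY − r_USD) = 0.0173 − 0.0374 = -0.0201
F* = 6.4545 · e^(-0.0201 × 192/365) = 6.4545 · e^-0.010573 = 6.4545 × 0.989483 = 6.3866
Market 6.2152 < fair 6.3866: forward underpriced → reverse cash-and-carry (short spot, go long the forward).
At maturity, profit = |F_mkt − F*| = |6.2152 − 6.3866| = 0.1714 per USD (in CNY)

0.1714 per USD (in CNY)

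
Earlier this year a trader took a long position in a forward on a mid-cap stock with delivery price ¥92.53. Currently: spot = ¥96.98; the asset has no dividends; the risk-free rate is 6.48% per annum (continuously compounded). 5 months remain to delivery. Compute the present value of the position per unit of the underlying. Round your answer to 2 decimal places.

Current fair forward for the remaining 5 months: F = S·e^(r·T), r = 0.0648
F = 96.98 · e^(0.0648 × 5/12) = 96.98 × 1.027368 = 99.6341
Value of long forward = (F − K)·e^(−rT) = (99.6341 − 92.53) · e^(−0.0648·5/12)
= 7.1041 × 0.973361 = 6.91

¥6.91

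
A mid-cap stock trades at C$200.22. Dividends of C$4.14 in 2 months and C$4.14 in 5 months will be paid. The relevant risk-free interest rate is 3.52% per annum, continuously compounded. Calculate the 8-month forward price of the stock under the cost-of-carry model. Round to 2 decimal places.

C$196.58

PV(dividends) I = 4.14·e^(−0.0352·2/12) + 4.14·e^(−0.0352·5/12)
I = 4.1158 + 4.0797 = 8.1955
F = (S − I)·e^(rT) = (200.22 − 8.1955) · e^(0.0352·8/12)
= 192.0245 · e^0.023467 = 192.0245 × 1.023745 = C$196.58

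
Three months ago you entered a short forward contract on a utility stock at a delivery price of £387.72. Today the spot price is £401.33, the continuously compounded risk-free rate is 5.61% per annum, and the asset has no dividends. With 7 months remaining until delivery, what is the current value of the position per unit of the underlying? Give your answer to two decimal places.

-£26.09

Current fair forward for the remaining 7 months: F = S·e^(r·T), r = 0.0561
F = 401.33 · e^(0.0561 × 7/12) = 401.33 × 1.033266 = 414.6806
Value of long forward = (F − K)·e^(−rT) = (414.6806 − 387.72) · e^(−0.0561·7/12)
= 26.9606 × 0.967805 = 26.09
Short position value = −(long value) = -£26.09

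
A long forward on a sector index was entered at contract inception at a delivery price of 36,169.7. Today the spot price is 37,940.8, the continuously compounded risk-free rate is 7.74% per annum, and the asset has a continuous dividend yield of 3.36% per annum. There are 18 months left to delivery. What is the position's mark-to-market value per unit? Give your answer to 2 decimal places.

Current fair forward for the remaining 18 months: F = S·e^((r − q)·T), (r − q) = 0.0774 − 0.0336 = 0.0438
F = 37940.8 · e^(0.0438 × 18/12) = 37940.8 × 1.06790630 = 40517.2193
Value of long forward = (F − K)·e^(−rT) = (40517.2193 − 36169.7) · e^(−0.0774·18/12)
= 4347.5193 × 0.89038618 = 3870.97

3870.97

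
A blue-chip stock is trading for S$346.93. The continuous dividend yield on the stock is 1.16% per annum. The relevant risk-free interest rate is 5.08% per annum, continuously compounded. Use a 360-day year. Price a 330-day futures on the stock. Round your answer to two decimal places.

F = S·e^((r − q)T) = 346.93 · e^((0.0508 − 0.0116) × 330/360)
= 346.93 · e^0.035933 = 346.93 × 1.036586
F = S$359.62

S$359.62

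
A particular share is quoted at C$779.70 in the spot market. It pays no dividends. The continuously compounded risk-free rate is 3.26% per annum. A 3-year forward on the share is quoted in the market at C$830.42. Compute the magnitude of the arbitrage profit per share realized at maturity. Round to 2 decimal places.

C$29.39 per share

Fair forward: F* = S·e^(carry·T), with carry = r = 0.0326
F* = 779.70 · e^(0.0326 × 3) = 779.70 · e^0.097800 = 779.70 × 1.102742 = C$859.8079
Market C$830.42 < fair C$859.8079: forward underpriced → reverse cash-and-carry (short spot, go long the forward).
At maturity, profit = |F_mkt − F*| = |830.42 − 859.8079| = C$29.39 per share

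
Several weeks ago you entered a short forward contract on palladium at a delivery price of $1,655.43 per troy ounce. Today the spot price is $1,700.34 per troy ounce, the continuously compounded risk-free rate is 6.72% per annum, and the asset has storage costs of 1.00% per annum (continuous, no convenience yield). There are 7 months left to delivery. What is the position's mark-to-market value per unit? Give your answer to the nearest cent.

-$118.50 per troy ounce

Current fair forward for the remaining 7 months: F = S·e^((r + u)·T), (r + u) = 0.0672 + 0.0100 = 0.0772
F = 1700.34 · e^(0.0772 × 7/12) = 1700.34 × 1.04606273 = 1778.6623
Value of long forward = (F − K)·e^(−rT) = (1778.6623 − 1655.43) · e^(−0.0672·7/12)
= 123.2323 × 0.96155838 = 118.50
Short position value = −(long value) = -$118.50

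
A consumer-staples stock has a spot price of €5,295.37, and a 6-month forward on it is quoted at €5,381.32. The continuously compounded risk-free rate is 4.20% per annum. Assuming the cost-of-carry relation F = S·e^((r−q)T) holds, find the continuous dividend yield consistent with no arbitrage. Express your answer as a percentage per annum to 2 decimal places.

0.98%

From F = S·e^((r−q)T): (r − q) = ln(F/S)/T
ln(5381.32/5295.37) = ln(1.016231) = 0.016101
(r − q) = 0.016101 / (6/12) = 0.032202
q = r − ln(F/S)/T = 0.0420 − 0.032202 = 0.009798
q = 0.98%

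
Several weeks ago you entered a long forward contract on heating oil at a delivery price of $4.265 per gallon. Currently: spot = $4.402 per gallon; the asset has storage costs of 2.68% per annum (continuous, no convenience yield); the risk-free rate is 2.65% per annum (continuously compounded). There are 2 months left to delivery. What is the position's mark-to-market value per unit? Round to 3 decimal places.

$0.176 per gallon

Current fair forward for the remaining 2 months: F = S·e^((r + u)·T), (r + u) = 0.0265 + 0.0268 = 0.0533
F = 4.402 · e^(0.0533 × 2/12) = 4.402 × 1.008923 = 4.4413
Value of long forward = (F − K)·e^(−rT) = (4.4413 − 4.265) · e^(−0.0265·2/12)
= 0.1763 × 0.995593 = 0.176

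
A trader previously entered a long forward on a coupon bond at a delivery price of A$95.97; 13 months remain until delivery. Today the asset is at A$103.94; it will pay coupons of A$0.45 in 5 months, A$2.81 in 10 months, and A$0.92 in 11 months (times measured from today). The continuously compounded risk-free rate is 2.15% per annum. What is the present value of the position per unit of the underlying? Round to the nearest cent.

A$6.07

PV(remaining coupons) I = 0.45·e^(−0.0215·5/12) + 2.81·e^(−0.0215·10/12) + 0.92·e^(−0.0215·11/12) = 4.1081
Current forward F = (S − I)·e^(rT) = (103.94 − 4.1081)·e^(0.0215·13/12) = 99.8319 × 1.023565 = 102.1844
Value (long) = (F − K)·e^(−rT) = (102.1844 − 95.97) × 0.976977 = 6.0713
Value = A$6.07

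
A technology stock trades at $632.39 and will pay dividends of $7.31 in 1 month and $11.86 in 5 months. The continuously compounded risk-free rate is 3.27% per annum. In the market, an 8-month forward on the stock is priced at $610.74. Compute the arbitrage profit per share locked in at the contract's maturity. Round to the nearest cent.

$16.18 per share

PV(dividends) I = 7.31·e^(−0.0327·1/12) + 11.86·e^(−0.0327·5/12) = 18.9896
Fair forward F* = (S − I)·e^(rT) = (632.39 − 18.9896)·e^0.021800 = 613.4004 × 1.022039 = 626.9191
Market $610.74 < fair 626.9191: forward underpriced → reverse cash-and-carry (short the stock, invest proceeds at r, pay the dividends, go long the forward).
Profit at T = |F_mkt − F*| = |610.74 − 626.9191| = $16.18 per share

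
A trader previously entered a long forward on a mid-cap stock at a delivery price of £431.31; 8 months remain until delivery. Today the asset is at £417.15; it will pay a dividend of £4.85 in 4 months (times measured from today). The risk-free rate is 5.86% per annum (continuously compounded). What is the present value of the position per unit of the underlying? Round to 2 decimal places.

-£2.39

PV(remaining dividends) I = 4.85·e^(−0.0586·4/12) = 4.7562
Current forward F = (S − I)·e^(rT) = (417.15 − 4.7562)·e^(0.0586·8/12) = 412.3938 × 1.039840 = 428.8236
Value (long) = (F − K)·e^(−rT) = (428.8236 − 431.31) × 0.961687 = -2.3911
Value = -£2.39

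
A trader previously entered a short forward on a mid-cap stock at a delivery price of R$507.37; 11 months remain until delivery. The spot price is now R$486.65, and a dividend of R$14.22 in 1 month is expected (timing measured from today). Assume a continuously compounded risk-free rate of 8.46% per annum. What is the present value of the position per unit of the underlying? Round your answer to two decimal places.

-R$3.02

PV(remaining dividends) I = 14.22·e^(−0.0846·1/12) = 14.1201
Current forward F = (S − I)·e^(rT) = (486.65 − 14.1201)·e^(0.0846·11/12) = 472.5299 × 1.080636 = 510.6328
Value (long) = (F − K)·e^(−rT) = (510.6328 − 507.37) × 0.925381 = 3.0193
Short position value = −(long value) = -R$3.02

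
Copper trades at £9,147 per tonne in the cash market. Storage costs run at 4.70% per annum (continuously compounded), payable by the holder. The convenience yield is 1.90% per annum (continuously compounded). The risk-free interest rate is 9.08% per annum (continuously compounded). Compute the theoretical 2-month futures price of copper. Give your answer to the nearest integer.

Net carry = r + u − y = 0.0908 + 0.0470 − 0.0190 = 0.1188
F = S·e^((r+u−y)T) = 9147 · e^(0.1188 × 2/12) = 9147 · e^0.019800
= 9147 × 1.019997 = £9,330 per tonne

£9,330 per tonne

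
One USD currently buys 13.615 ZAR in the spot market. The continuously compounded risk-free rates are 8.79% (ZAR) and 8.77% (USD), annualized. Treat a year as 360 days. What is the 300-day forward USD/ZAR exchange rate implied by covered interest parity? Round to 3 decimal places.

13.617

F = S·e^((r_ZAR − r_USD)T) = 13.615 · e^((0.0879 − 0.0877) × 300/360)
= 13.615 · e^0.000167 = 13.615 × 1.000167
F = 13.617 ZAR per USD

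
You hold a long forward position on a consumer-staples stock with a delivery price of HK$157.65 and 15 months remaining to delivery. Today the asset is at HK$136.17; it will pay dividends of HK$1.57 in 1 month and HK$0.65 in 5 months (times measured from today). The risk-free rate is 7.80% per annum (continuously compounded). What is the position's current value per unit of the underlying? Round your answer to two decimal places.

-HK$9.02

PV(remaining dividends) I = 1.57·e^(−0.0780·1/12) + 0.65·e^(−0.0780·5/12) = 2.1890
Current forward F = (S − I)·e^(rT) = (136.17 − 2.1890)·e^(0.0780·15/12) = 133.9810 × 1.102411 = 147.7021
Value (long) = (F − K)·e^(−rT) = (147.7021 − 157.65) × 0.907102 = -9.0238
Value = -HK$9.02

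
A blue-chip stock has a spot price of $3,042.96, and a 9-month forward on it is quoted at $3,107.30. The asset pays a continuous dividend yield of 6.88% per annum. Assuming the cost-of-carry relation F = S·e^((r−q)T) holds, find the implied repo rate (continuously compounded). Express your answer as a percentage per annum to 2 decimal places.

From F = S·e^((r−q)T): (r − q) = ln(F/S)/T
ln(3107.30/3042.96) = ln(1.021144) = 0.020924
(r − q) = 0.020924 / (9/12) = 0.027899
r = ln(F/S)/T + q = 0.027899 + 0.0688 = 0.096699
r = 9.67%

9.67%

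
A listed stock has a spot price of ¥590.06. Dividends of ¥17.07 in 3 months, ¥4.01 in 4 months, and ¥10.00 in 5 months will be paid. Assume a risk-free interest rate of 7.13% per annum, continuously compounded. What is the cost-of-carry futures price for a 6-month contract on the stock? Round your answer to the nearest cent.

¥579.98

PV(dividends) I = 17.07·e^(−0.0713·3/12) + 4.01·e^(−0.0713·4/12) + 10.00·e^(−0.0713·5/12)
I = 16.7684 + 3.9158 + 9.7073 = 30.3915
F = (S − I)·e^(rT) = (590.06 − 30.3915) · e^(0.0713·6/12)
= 559.6685 · e^0.035650 = 559.6685 × 1.036293 = ¥579.98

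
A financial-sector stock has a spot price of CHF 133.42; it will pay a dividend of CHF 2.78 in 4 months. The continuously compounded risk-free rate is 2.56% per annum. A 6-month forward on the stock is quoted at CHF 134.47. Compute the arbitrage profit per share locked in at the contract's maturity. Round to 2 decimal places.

CHF 2.12 per share

PV(dividends) I = 2.78·e^(−0.0256·4/12) = 2.7564
Fair forward F* = (S − I)·e^(rT) = (133.42 − 2.7564)·e^0.012800 = 130.6636 × 1.012882 = 132.3468
Market CHF 134.47 > fair 132.3468: forward overpriced → cash-and-carry (borrow at r, buy the stock and collect the dividends, short the forward).
Profit at T = |F_mkt − F*| = |134.47 − 132.3468| = CHF 2.12 per share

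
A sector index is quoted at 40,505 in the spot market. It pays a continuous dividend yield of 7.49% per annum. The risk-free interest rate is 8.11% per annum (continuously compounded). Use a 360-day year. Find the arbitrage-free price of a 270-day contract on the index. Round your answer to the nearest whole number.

F = S·e^((r − q)T) = 40505 · e^((0.0811 − 0.0749) × 270/360)
= 40505 · e^0.004650 = 40505 × 1.004661
F = 40,694

40,694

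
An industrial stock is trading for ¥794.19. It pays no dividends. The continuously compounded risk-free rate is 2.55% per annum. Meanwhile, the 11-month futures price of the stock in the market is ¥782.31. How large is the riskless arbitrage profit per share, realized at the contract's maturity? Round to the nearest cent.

¥30.66 per share

Fair futures: F* = S·e^(carry·T), with carry = r = 0.0255
F* = 794.19 · e^(0.0255 × 11/12) = 794.19 · e^0.023375 = 794.19 × 1.023650 = ¥812.9726
Market ¥782.31 < fair ¥812.9726: forward underpriced → reverse cash-and-carry (short spot, go long the forward).
At maturity, profit = |F_mkt − F*| = |782.31 − 812.9726| = ¥30.66 per share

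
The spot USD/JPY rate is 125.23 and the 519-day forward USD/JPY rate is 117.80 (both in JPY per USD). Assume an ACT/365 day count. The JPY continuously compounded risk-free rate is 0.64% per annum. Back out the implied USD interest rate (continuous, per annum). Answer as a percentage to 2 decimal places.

F = S·e^((r_JPY − r_USD)T) ⇒ r_USD = r_JPY − ln(F/S)/T
ln(117.80/125.23) = -0.061164; /(519/365) = -0.043015
r_USD = 0.0064 + 0.043015 = 0.049415
r_USD = 4.94%

4.94%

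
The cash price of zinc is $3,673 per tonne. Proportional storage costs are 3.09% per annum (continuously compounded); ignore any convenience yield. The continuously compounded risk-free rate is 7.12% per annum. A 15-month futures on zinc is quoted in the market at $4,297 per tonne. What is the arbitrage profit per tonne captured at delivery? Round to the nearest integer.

$124 per tonne

Fair futures: F* = S·e^(carry·T), with carry = (r + u) = 0.0712 + 0.0309 = 0.1021
F* = 3673 · e^(0.1021 × 15/12) = 3673 · e^0.127625 = 3673 × 1.136127 = $4172.9945
Market $4297 > fair $4172.9945: forward overpriced → cash-and-carry (buy spot, short the forward).
At maturity, profit = |F_mkt − F*| = |4297 − 4172.9945| = $124 per tonne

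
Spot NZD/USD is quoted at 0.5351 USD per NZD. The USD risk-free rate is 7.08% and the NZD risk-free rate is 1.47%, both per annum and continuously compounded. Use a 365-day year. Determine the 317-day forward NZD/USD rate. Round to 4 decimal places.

F = S·e^((r_USD − r_NZD)T) = 0.5351 · e^((0.0708 − 0.0147) × 317/365)
= 0.5351 · e^0.048722 = 0.5351 × 1.049928
F = 0.5618 USD per NZD

0.5618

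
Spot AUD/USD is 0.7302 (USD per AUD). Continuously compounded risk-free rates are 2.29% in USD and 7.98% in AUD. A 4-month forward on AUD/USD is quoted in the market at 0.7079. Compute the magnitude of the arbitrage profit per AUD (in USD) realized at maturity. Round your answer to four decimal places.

Fair forward: F* = S·e^(carry·T), with carry = (r_USD − r_AUD) = 0.0229 − 0.0798 = -0.0569
F* = 0.7302 · e^(-0.0569 × 4/12) = 0.7302 · e^-0.018967 = 0.7302 × 0.981212 = 0.7165
Market 0.7079 < fair 0.7165: forward underpriced → reverse cash-and-carry (short spot, go long the forward).
At maturity, profit = |F_mkt − F*| = |0.7079 − 0.7165| = 0.0086 per AUD (in USD)

0.0086 per AUD (in USD)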